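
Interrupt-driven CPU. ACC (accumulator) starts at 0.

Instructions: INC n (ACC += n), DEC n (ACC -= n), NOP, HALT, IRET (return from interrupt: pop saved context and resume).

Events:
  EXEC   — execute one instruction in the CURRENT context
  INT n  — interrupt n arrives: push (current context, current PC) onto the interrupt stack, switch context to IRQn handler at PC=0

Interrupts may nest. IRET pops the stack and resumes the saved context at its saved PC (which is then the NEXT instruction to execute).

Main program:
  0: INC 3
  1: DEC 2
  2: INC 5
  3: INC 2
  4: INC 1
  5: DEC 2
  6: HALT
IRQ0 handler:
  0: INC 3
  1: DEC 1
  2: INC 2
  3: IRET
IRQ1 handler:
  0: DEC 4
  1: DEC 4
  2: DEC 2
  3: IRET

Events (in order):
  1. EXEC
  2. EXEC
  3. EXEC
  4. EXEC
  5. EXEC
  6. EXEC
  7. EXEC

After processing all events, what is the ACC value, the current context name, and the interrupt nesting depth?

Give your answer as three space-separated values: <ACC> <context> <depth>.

Event 1 (EXEC): [MAIN] PC=0: INC 3 -> ACC=3
Event 2 (EXEC): [MAIN] PC=1: DEC 2 -> ACC=1
Event 3 (EXEC): [MAIN] PC=2: INC 5 -> ACC=6
Event 4 (EXEC): [MAIN] PC=3: INC 2 -> ACC=8
Event 5 (EXEC): [MAIN] PC=4: INC 1 -> ACC=9
Event 6 (EXEC): [MAIN] PC=5: DEC 2 -> ACC=7
Event 7 (EXEC): [MAIN] PC=6: HALT

Answer: 7 MAIN 0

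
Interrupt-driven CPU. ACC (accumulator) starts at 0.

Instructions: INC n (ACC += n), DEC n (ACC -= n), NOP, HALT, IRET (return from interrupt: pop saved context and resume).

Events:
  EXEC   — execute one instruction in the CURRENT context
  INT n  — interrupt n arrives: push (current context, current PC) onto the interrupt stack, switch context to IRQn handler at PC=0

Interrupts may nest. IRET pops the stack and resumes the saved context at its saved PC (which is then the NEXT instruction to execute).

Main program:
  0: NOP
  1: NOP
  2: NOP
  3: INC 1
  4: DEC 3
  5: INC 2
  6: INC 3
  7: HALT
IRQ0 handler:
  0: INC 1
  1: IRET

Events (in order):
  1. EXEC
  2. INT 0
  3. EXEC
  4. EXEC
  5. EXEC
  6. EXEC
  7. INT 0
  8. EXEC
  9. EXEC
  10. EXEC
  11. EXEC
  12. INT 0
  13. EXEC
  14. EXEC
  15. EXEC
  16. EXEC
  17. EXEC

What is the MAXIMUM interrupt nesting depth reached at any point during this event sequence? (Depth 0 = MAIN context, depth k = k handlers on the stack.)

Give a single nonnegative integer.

Event 1 (EXEC): [MAIN] PC=0: NOP [depth=0]
Event 2 (INT 0): INT 0 arrives: push (MAIN, PC=1), enter IRQ0 at PC=0 (depth now 1) [depth=1]
Event 3 (EXEC): [IRQ0] PC=0: INC 1 -> ACC=1 [depth=1]
Event 4 (EXEC): [IRQ0] PC=1: IRET -> resume MAIN at PC=1 (depth now 0) [depth=0]
Event 5 (EXEC): [MAIN] PC=1: NOP [depth=0]
Event 6 (EXEC): [MAIN] PC=2: NOP [depth=0]
Event 7 (INT 0): INT 0 arrives: push (MAIN, PC=3), enter IRQ0 at PC=0 (depth now 1) [depth=1]
Event 8 (EXEC): [IRQ0] PC=0: INC 1 -> ACC=2 [depth=1]
Event 9 (EXEC): [IRQ0] PC=1: IRET -> resume MAIN at PC=3 (depth now 0) [depth=0]
Event 10 (EXEC): [MAIN] PC=3: INC 1 -> ACC=3 [depth=0]
Event 11 (EXEC): [MAIN] PC=4: DEC 3 -> ACC=0 [depth=0]
Event 12 (INT 0): INT 0 arrives: push (MAIN, PC=5), enter IRQ0 at PC=0 (depth now 1) [depth=1]
Event 13 (EXEC): [IRQ0] PC=0: INC 1 -> ACC=1 [depth=1]
Event 14 (EXEC): [IRQ0] PC=1: IRET -> resume MAIN at PC=5 (depth now 0) [depth=0]
Event 15 (EXEC): [MAIN] PC=5: INC 2 -> ACC=3 [depth=0]
Event 16 (EXEC): [MAIN] PC=6: INC 3 -> ACC=6 [depth=0]
Event 17 (EXEC): [MAIN] PC=7: HALT [depth=0]
Max depth observed: 1

Answer: 1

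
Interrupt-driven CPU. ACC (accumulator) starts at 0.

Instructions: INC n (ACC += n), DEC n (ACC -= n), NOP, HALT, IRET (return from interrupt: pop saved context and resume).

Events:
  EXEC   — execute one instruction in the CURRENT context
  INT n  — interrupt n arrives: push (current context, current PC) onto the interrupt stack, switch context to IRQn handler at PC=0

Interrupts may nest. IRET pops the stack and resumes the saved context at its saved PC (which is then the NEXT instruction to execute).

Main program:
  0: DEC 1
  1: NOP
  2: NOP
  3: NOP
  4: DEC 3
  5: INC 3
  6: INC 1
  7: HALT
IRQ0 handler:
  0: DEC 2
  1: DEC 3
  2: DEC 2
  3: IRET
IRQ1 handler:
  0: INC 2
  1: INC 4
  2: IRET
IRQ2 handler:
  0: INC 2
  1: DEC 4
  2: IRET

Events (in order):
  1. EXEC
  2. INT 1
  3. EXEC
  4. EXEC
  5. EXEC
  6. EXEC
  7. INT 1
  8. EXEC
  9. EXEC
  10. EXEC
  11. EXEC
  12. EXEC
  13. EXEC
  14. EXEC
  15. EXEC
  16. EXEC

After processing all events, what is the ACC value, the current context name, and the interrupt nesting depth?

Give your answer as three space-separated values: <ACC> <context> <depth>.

Event 1 (EXEC): [MAIN] PC=0: DEC 1 -> ACC=-1
Event 2 (INT 1): INT 1 arrives: push (MAIN, PC=1), enter IRQ1 at PC=0 (depth now 1)
Event 3 (EXEC): [IRQ1] PC=0: INC 2 -> ACC=1
Event 4 (EXEC): [IRQ1] PC=1: INC 4 -> ACC=5
Event 5 (EXEC): [IRQ1] PC=2: IRET -> resume MAIN at PC=1 (depth now 0)
Event 6 (EXEC): [MAIN] PC=1: NOP
Event 7 (INT 1): INT 1 arrives: push (MAIN, PC=2), enter IRQ1 at PC=0 (depth now 1)
Event 8 (EXEC): [IRQ1] PC=0: INC 2 -> ACC=7
Event 9 (EXEC): [IRQ1] PC=1: INC 4 -> ACC=11
Event 10 (EXEC): [IRQ1] PC=2: IRET -> resume MAIN at PC=2 (depth now 0)
Event 11 (EXEC): [MAIN] PC=2: NOP
Event 12 (EXEC): [MAIN] PC=3: NOP
Event 13 (EXEC): [MAIN] PC=4: DEC 3 -> ACC=8
Event 14 (EXEC): [MAIN] PC=5: INC 3 -> ACC=11
Event 15 (EXEC): [MAIN] PC=6: INC 1 -> ACC=12
Event 16 (EXEC): [MAIN] PC=7: HALT

Answer: 12 MAIN 0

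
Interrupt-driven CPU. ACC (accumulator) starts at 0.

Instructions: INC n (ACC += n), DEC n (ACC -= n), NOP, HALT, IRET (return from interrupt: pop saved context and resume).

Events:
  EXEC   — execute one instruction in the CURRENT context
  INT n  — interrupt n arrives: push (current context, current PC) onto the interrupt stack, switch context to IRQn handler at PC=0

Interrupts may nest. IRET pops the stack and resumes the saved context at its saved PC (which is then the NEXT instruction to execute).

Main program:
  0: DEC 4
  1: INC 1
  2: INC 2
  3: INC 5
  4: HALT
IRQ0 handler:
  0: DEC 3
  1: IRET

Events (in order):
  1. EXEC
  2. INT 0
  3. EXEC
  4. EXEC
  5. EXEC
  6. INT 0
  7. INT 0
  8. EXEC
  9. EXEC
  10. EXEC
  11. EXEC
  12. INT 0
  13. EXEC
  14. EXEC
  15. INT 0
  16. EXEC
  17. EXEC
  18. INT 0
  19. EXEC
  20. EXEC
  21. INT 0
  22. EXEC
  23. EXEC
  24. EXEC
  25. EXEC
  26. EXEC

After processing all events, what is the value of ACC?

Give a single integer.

Answer: -17

Derivation:
Event 1 (EXEC): [MAIN] PC=0: DEC 4 -> ACC=-4
Event 2 (INT 0): INT 0 arrives: push (MAIN, PC=1), enter IRQ0 at PC=0 (depth now 1)
Event 3 (EXEC): [IRQ0] PC=0: DEC 3 -> ACC=-7
Event 4 (EXEC): [IRQ0] PC=1: IRET -> resume MAIN at PC=1 (depth now 0)
Event 5 (EXEC): [MAIN] PC=1: INC 1 -> ACC=-6
Event 6 (INT 0): INT 0 arrives: push (MAIN, PC=2), enter IRQ0 at PC=0 (depth now 1)
Event 7 (INT 0): INT 0 arrives: push (IRQ0, PC=0), enter IRQ0 at PC=0 (depth now 2)
Event 8 (EXEC): [IRQ0] PC=0: DEC 3 -> ACC=-9
Event 9 (EXEC): [IRQ0] PC=1: IRET -> resume IRQ0 at PC=0 (depth now 1)
Event 10 (EXEC): [IRQ0] PC=0: DEC 3 -> ACC=-12
Event 11 (EXEC): [IRQ0] PC=1: IRET -> resume MAIN at PC=2 (depth now 0)
Event 12 (INT 0): INT 0 arrives: push (MAIN, PC=2), enter IRQ0 at PC=0 (depth now 1)
Event 13 (EXEC): [IRQ0] PC=0: DEC 3 -> ACC=-15
Event 14 (EXEC): [IRQ0] PC=1: IRET -> resume MAIN at PC=2 (depth now 0)
Event 15 (INT 0): INT 0 arrives: push (MAIN, PC=2), enter IRQ0 at PC=0 (depth now 1)
Event 16 (EXEC): [IRQ0] PC=0: DEC 3 -> ACC=-18
Event 17 (EXEC): [IRQ0] PC=1: IRET -> resume MAIN at PC=2 (depth now 0)
Event 18 (INT 0): INT 0 arrives: push (MAIN, PC=2), enter IRQ0 at PC=0 (depth now 1)
Event 19 (EXEC): [IRQ0] PC=0: DEC 3 -> ACC=-21
Event 20 (EXEC): [IRQ0] PC=1: IRET -> resume MAIN at PC=2 (depth now 0)
Event 21 (INT 0): INT 0 arrives: push (MAIN, PC=2), enter IRQ0 at PC=0 (depth now 1)
Event 22 (EXEC): [IRQ0] PC=0: DEC 3 -> ACC=-24
Event 23 (EXEC): [IRQ0] PC=1: IRET -> resume MAIN at PC=2 (depth now 0)
Event 24 (EXEC): [MAIN] PC=2: INC 2 -> ACC=-22
Event 25 (EXEC): [MAIN] PC=3: INC 5 -> ACC=-17
Event 26 (EXEC): [MAIN] PC=4: HALT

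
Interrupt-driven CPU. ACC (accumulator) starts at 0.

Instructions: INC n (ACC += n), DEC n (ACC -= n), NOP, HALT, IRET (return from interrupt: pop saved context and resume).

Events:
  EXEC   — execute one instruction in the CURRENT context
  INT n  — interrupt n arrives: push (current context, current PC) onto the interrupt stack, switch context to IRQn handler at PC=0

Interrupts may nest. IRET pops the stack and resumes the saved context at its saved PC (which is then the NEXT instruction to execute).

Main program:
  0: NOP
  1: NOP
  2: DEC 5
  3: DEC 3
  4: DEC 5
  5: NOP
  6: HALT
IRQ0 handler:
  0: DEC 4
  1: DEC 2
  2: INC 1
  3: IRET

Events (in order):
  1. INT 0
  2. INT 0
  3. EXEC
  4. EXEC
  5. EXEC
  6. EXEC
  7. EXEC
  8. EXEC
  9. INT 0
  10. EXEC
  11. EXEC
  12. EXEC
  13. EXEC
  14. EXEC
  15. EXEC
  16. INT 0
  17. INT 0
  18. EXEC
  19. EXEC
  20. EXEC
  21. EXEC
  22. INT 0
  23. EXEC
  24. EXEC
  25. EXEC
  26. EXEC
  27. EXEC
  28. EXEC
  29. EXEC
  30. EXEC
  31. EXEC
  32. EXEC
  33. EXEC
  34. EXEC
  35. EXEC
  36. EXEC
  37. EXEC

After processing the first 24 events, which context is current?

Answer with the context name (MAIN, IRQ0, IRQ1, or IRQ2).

Answer: IRQ0

Derivation:
Event 1 (INT 0): INT 0 arrives: push (MAIN, PC=0), enter IRQ0 at PC=0 (depth now 1)
Event 2 (INT 0): INT 0 arrives: push (IRQ0, PC=0), enter IRQ0 at PC=0 (depth now 2)
Event 3 (EXEC): [IRQ0] PC=0: DEC 4 -> ACC=-4
Event 4 (EXEC): [IRQ0] PC=1: DEC 2 -> ACC=-6
Event 5 (EXEC): [IRQ0] PC=2: INC 1 -> ACC=-5
Event 6 (EXEC): [IRQ0] PC=3: IRET -> resume IRQ0 at PC=0 (depth now 1)
Event 7 (EXEC): [IRQ0] PC=0: DEC 4 -> ACC=-9
Event 8 (EXEC): [IRQ0] PC=1: DEC 2 -> ACC=-11
Event 9 (INT 0): INT 0 arrives: push (IRQ0, PC=2), enter IRQ0 at PC=0 (depth now 2)
Event 10 (EXEC): [IRQ0] PC=0: DEC 4 -> ACC=-15
Event 11 (EXEC): [IRQ0] PC=1: DEC 2 -> ACC=-17
Event 12 (EXEC): [IRQ0] PC=2: INC 1 -> ACC=-16
Event 13 (EXEC): [IRQ0] PC=3: IRET -> resume IRQ0 at PC=2 (depth now 1)
Event 14 (EXEC): [IRQ0] PC=2: INC 1 -> ACC=-15
Event 15 (EXEC): [IRQ0] PC=3: IRET -> resume MAIN at PC=0 (depth now 0)
Event 16 (INT 0): INT 0 arrives: push (MAIN, PC=0), enter IRQ0 at PC=0 (depth now 1)
Event 17 (INT 0): INT 0 arrives: push (IRQ0, PC=0), enter IRQ0 at PC=0 (depth now 2)
Event 18 (EXEC): [IRQ0] PC=0: DEC 4 -> ACC=-19
Event 19 (EXEC): [IRQ0] PC=1: DEC 2 -> ACC=-21
Event 20 (EXEC): [IRQ0] PC=2: INC 1 -> ACC=-20
Event 21 (EXEC): [IRQ0] PC=3: IRET -> resume IRQ0 at PC=0 (depth now 1)
Event 22 (INT 0): INT 0 arrives: push (IRQ0, PC=0), enter IRQ0 at PC=0 (depth now 2)
Event 23 (EXEC): [IRQ0] PC=0: DEC 4 -> ACC=-24
Event 24 (EXEC): [IRQ0] PC=1: DEC 2 -> ACC=-26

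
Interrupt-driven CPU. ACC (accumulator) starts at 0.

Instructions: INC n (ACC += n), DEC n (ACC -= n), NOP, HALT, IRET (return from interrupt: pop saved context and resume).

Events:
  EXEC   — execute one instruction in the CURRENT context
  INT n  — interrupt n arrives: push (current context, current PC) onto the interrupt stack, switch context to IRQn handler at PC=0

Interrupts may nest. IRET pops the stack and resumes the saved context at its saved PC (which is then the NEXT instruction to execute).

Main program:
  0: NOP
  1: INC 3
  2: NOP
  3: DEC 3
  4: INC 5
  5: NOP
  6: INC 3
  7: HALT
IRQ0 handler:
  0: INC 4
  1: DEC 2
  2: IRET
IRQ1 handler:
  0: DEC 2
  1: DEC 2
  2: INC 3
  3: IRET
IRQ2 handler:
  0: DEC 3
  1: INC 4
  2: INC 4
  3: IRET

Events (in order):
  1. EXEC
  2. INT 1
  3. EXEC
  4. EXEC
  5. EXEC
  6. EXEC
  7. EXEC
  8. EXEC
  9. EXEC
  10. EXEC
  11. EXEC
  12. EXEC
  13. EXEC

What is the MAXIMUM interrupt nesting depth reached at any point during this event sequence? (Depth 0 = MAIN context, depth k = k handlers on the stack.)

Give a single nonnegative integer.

Answer: 1

Derivation:
Event 1 (EXEC): [MAIN] PC=0: NOP [depth=0]
Event 2 (INT 1): INT 1 arrives: push (MAIN, PC=1), enter IRQ1 at PC=0 (depth now 1) [depth=1]
Event 3 (EXEC): [IRQ1] PC=0: DEC 2 -> ACC=-2 [depth=1]
Event 4 (EXEC): [IRQ1] PC=1: DEC 2 -> ACC=-4 [depth=1]
Event 5 (EXEC): [IRQ1] PC=2: INC 3 -> ACC=-1 [depth=1]
Event 6 (EXEC): [IRQ1] PC=3: IRET -> resume MAIN at PC=1 (depth now 0) [depth=0]
Event 7 (EXEC): [MAIN] PC=1: INC 3 -> ACC=2 [depth=0]
Event 8 (EXEC): [MAIN] PC=2: NOP [depth=0]
Event 9 (EXEC): [MAIN] PC=3: DEC 3 -> ACC=-1 [depth=0]
Event 10 (EXEC): [MAIN] PC=4: INC 5 -> ACC=4 [depth=0]
Event 11 (EXEC): [MAIN] PC=5: NOP [depth=0]
Event 12 (EXEC): [MAIN] PC=6: INC 3 -> ACC=7 [depth=0]
Event 13 (EXEC): [MAIN] PC=7: HALT [depth=0]
Max depth observed: 1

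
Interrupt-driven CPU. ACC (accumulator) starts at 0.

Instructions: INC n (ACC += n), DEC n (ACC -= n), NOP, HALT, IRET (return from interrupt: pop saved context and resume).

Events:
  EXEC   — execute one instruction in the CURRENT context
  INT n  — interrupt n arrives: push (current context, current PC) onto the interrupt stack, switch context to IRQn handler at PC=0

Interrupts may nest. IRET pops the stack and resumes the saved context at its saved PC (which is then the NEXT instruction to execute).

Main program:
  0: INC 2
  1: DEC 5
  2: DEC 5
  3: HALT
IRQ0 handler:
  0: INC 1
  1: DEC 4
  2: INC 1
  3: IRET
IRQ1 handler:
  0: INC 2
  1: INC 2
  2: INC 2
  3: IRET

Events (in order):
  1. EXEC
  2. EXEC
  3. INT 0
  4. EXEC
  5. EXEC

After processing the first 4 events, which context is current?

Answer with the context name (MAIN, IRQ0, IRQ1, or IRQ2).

Answer: IRQ0

Derivation:
Event 1 (EXEC): [MAIN] PC=0: INC 2 -> ACC=2
Event 2 (EXEC): [MAIN] PC=1: DEC 5 -> ACC=-3
Event 3 (INT 0): INT 0 arrives: push (MAIN, PC=2), enter IRQ0 at PC=0 (depth now 1)
Event 4 (EXEC): [IRQ0] PC=0: INC 1 -> ACC=-2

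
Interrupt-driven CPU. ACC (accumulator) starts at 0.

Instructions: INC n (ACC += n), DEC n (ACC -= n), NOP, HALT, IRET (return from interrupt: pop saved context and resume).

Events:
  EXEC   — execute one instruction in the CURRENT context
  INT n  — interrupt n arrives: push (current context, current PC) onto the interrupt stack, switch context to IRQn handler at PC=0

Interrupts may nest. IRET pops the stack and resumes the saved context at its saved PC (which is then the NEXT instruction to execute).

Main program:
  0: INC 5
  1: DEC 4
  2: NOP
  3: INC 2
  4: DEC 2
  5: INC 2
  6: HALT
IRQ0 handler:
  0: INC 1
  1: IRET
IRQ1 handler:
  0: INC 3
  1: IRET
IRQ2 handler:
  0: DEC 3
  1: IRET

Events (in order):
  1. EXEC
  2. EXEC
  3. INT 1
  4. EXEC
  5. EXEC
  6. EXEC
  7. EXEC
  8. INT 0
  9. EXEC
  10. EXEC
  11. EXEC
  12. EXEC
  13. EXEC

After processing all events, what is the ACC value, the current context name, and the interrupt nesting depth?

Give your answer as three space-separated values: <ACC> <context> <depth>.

Event 1 (EXEC): [MAIN] PC=0: INC 5 -> ACC=5
Event 2 (EXEC): [MAIN] PC=1: DEC 4 -> ACC=1
Event 3 (INT 1): INT 1 arrives: push (MAIN, PC=2), enter IRQ1 at PC=0 (depth now 1)
Event 4 (EXEC): [IRQ1] PC=0: INC 3 -> ACC=4
Event 5 (EXEC): [IRQ1] PC=1: IRET -> resume MAIN at PC=2 (depth now 0)
Event 6 (EXEC): [MAIN] PC=2: NOP
Event 7 (EXEC): [MAIN] PC=3: INC 2 -> ACC=6
Event 8 (INT 0): INT 0 arrives: push (MAIN, PC=4), enter IRQ0 at PC=0 (depth now 1)
Event 9 (EXEC): [IRQ0] PC=0: INC 1 -> ACC=7
Event 10 (EXEC): [IRQ0] PC=1: IRET -> resume MAIN at PC=4 (depth now 0)
Event 11 (EXEC): [MAIN] PC=4: DEC 2 -> ACC=5
Event 12 (EXEC): [MAIN] PC=5: INC 2 -> ACC=7
Event 13 (EXEC): [MAIN] PC=6: HALT

Answer: 7 MAIN 0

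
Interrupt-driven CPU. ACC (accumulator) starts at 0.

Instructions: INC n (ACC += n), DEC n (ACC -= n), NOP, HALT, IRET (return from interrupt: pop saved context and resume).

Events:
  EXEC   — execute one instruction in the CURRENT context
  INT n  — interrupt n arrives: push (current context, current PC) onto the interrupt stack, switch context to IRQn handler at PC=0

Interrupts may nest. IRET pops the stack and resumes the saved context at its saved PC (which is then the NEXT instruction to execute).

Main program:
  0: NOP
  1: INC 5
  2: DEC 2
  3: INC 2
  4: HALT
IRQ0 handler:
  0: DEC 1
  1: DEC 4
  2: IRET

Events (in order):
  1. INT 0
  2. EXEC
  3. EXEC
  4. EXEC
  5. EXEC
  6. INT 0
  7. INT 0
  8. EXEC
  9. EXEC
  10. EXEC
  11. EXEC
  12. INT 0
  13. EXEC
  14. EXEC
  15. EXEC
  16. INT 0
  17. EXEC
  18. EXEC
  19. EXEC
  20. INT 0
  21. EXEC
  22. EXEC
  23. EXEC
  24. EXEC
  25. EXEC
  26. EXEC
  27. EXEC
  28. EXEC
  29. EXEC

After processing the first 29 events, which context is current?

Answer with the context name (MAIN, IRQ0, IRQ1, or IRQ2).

Answer: MAIN

Derivation:
Event 1 (INT 0): INT 0 arrives: push (MAIN, PC=0), enter IRQ0 at PC=0 (depth now 1)
Event 2 (EXEC): [IRQ0] PC=0: DEC 1 -> ACC=-1
Event 3 (EXEC): [IRQ0] PC=1: DEC 4 -> ACC=-5
Event 4 (EXEC): [IRQ0] PC=2: IRET -> resume MAIN at PC=0 (depth now 0)
Event 5 (EXEC): [MAIN] PC=0: NOP
Event 6 (INT 0): INT 0 arrives: push (MAIN, PC=1), enter IRQ0 at PC=0 (depth now 1)
Event 7 (INT 0): INT 0 arrives: push (IRQ0, PC=0), enter IRQ0 at PC=0 (depth now 2)
Event 8 (EXEC): [IRQ0] PC=0: DEC 1 -> ACC=-6
Event 9 (EXEC): [IRQ0] PC=1: DEC 4 -> ACC=-10
Event 10 (EXEC): [IRQ0] PC=2: IRET -> resume IRQ0 at PC=0 (depth now 1)
Event 11 (EXEC): [IRQ0] PC=0: DEC 1 -> ACC=-11
Event 12 (INT 0): INT 0 arrives: push (IRQ0, PC=1), enter IRQ0 at PC=0 (depth now 2)
Event 13 (EXEC): [IRQ0] PC=0: DEC 1 -> ACC=-12
Event 14 (EXEC): [IRQ0] PC=1: DEC 4 -> ACC=-16
Event 15 (EXEC): [IRQ0] PC=2: IRET -> resume IRQ0 at PC=1 (depth now 1)
Event 16 (INT 0): INT 0 arrives: push (IRQ0, PC=1), enter IRQ0 at PC=0 (depth now 2)
Event 17 (EXEC): [IRQ0] PC=0: DEC 1 -> ACC=-17
Event 18 (EXEC): [IRQ0] PC=1: DEC 4 -> ACC=-21
Event 19 (EXEC): [IRQ0] PC=2: IRET -> resume IRQ0 at PC=1 (depth now 1)
Event 20 (INT 0): INT 0 arrives: push (IRQ0, PC=1), enter IRQ0 at PC=0 (depth now 2)
Event 21 (EXEC): [IRQ0] PC=0: DEC 1 -> ACC=-22
Event 22 (EXEC): [IRQ0] PC=1: DEC 4 -> ACC=-26
Event 23 (EXEC): [IRQ0] PC=2: IRET -> resume IRQ0 at PC=1 (depth now 1)
Event 24 (EXEC): [IRQ0] PC=1: DEC 4 -> ACC=-30
Event 25 (EXEC): [IRQ0] PC=2: IRET -> resume MAIN at PC=1 (depth now 0)
Event 26 (EXEC): [MAIN] PC=1: INC 5 -> ACC=-25
Event 27 (EXEC): [MAIN] PC=2: DEC 2 -> ACC=-27
Event 28 (EXEC): [MAIN] PC=3: INC 2 -> ACC=-25
Event 29 (EXEC): [MAIN] PC=4: HALT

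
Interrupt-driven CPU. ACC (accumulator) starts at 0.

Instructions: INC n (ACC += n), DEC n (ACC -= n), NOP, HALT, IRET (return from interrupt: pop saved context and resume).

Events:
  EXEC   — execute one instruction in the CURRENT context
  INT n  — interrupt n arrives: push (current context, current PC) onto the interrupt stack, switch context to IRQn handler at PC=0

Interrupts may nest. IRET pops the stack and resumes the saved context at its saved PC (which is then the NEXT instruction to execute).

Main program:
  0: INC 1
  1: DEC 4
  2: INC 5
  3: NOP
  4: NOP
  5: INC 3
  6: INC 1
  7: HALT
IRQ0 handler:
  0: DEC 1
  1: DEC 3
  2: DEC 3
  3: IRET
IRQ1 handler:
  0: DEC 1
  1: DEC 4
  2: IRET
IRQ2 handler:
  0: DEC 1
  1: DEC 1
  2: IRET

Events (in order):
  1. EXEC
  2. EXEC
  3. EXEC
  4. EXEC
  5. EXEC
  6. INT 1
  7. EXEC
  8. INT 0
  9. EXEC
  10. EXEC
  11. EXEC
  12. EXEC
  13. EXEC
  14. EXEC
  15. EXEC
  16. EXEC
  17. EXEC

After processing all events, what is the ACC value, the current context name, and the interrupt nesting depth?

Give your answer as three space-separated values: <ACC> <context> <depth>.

Answer: -6 MAIN 0

Derivation:
Event 1 (EXEC): [MAIN] PC=0: INC 1 -> ACC=1
Event 2 (EXEC): [MAIN] PC=1: DEC 4 -> ACC=-3
Event 3 (EXEC): [MAIN] PC=2: INC 5 -> ACC=2
Event 4 (EXEC): [MAIN] PC=3: NOP
Event 5 (EXEC): [MAIN] PC=4: NOP
Event 6 (INT 1): INT 1 arrives: push (MAIN, PC=5), enter IRQ1 at PC=0 (depth now 1)
Event 7 (EXEC): [IRQ1] PC=0: DEC 1 -> ACC=1
Event 8 (INT 0): INT 0 arrives: push (IRQ1, PC=1), enter IRQ0 at PC=0 (depth now 2)
Event 9 (EXEC): [IRQ0] PC=0: DEC 1 -> ACC=0
Event 10 (EXEC): [IRQ0] PC=1: DEC 3 -> ACC=-3
Event 11 (EXEC): [IRQ0] PC=2: DEC 3 -> ACC=-6
Event 12 (EXEC): [IRQ0] PC=3: IRET -> resume IRQ1 at PC=1 (depth now 1)
Event 13 (EXEC): [IRQ1] PC=1: DEC 4 -> ACC=-10
Event 14 (EXEC): [IRQ1] PC=2: IRET -> resume MAIN at PC=5 (depth now 0)
Event 15 (EXEC): [MAIN] PC=5: INC 3 -> ACC=-7
Event 16 (EXEC): [MAIN] PC=6: INC 1 -> ACC=-6
Event 17 (EXEC): [MAIN] PC=7: HALT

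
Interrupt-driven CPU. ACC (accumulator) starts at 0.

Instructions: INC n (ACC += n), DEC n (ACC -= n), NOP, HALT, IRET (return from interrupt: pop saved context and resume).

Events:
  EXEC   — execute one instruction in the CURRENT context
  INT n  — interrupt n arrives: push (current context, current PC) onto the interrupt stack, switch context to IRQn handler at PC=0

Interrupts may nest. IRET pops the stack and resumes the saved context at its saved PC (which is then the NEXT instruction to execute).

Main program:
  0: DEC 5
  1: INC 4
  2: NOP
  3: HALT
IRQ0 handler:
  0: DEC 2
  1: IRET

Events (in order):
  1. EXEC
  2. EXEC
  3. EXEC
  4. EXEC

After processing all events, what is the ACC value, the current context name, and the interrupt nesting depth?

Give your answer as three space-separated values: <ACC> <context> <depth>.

Event 1 (EXEC): [MAIN] PC=0: DEC 5 -> ACC=-5
Event 2 (EXEC): [MAIN] PC=1: INC 4 -> ACC=-1
Event 3 (EXEC): [MAIN] PC=2: NOP
Event 4 (EXEC): [MAIN] PC=3: HALT

Answer: -1 MAIN 0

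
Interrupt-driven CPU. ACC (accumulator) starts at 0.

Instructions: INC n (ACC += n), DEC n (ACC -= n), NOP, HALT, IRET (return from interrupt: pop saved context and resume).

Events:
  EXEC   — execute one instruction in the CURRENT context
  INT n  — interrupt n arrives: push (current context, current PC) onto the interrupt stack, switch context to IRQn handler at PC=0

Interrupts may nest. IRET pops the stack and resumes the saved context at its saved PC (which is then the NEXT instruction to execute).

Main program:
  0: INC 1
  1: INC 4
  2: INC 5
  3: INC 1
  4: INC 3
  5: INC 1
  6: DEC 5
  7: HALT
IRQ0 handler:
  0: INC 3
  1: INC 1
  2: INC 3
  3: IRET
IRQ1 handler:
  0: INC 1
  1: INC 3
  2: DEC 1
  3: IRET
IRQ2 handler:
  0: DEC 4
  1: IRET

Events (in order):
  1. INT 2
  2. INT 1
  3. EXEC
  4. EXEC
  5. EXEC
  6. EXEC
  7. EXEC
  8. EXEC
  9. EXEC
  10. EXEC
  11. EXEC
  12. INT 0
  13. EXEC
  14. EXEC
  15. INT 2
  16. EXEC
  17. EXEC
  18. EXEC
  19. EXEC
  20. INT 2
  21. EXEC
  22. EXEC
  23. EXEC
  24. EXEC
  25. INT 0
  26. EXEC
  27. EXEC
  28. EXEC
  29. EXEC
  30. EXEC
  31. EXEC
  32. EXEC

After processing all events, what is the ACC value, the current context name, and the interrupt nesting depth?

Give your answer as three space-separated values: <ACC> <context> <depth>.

Answer: 15 MAIN 0

Derivation:
Event 1 (INT 2): INT 2 arrives: push (MAIN, PC=0), enter IRQ2 at PC=0 (depth now 1)
Event 2 (INT 1): INT 1 arrives: push (IRQ2, PC=0), enter IRQ1 at PC=0 (depth now 2)
Event 3 (EXEC): [IRQ1] PC=0: INC 1 -> ACC=1
Event 4 (EXEC): [IRQ1] PC=1: INC 3 -> ACC=4
Event 5 (EXEC): [IRQ1] PC=2: DEC 1 -> ACC=3
Event 6 (EXEC): [IRQ1] PC=3: IRET -> resume IRQ2 at PC=0 (depth now 1)
Event 7 (EXEC): [IRQ2] PC=0: DEC 4 -> ACC=-1
Event 8 (EXEC): [IRQ2] PC=1: IRET -> resume MAIN at PC=0 (depth now 0)
Event 9 (EXEC): [MAIN] PC=0: INC 1 -> ACC=0
Event 10 (EXEC): [MAIN] PC=1: INC 4 -> ACC=4
Event 11 (EXEC): [MAIN] PC=2: INC 5 -> ACC=9
Event 12 (INT 0): INT 0 arrives: push (MAIN, PC=3), enter IRQ0 at PC=0 (depth now 1)
Event 13 (EXEC): [IRQ0] PC=0: INC 3 -> ACC=12
Event 14 (EXEC): [IRQ0] PC=1: INC 1 -> ACC=13
Event 15 (INT 2): INT 2 arrives: push (IRQ0, PC=2), enter IRQ2 at PC=0 (depth now 2)
Event 16 (EXEC): [IRQ2] PC=0: DEC 4 -> ACC=9
Event 17 (EXEC): [IRQ2] PC=1: IRET -> resume IRQ0 at PC=2 (depth now 1)
Event 18 (EXEC): [IRQ0] PC=2: INC 3 -> ACC=12
Event 19 (EXEC): [IRQ0] PC=3: IRET -> resume MAIN at PC=3 (depth now 0)
Event 20 (INT 2): INT 2 arrives: push (MAIN, PC=3), enter IRQ2 at PC=0 (depth now 1)
Event 21 (EXEC): [IRQ2] PC=0: DEC 4 -> ACC=8
Event 22 (EXEC): [IRQ2] PC=1: IRET -> resume MAIN at PC=3 (depth now 0)
Event 23 (EXEC): [MAIN] PC=3: INC 1 -> ACC=9
Event 24 (EXEC): [MAIN] PC=4: INC 3 -> ACC=12
Event 25 (INT 0): INT 0 arrives: push (MAIN, PC=5), enter IRQ0 at PC=0 (depth now 1)
Event 26 (EXEC): [IRQ0] PC=0: INC 3 -> ACC=15
Event 27 (EXEC): [IRQ0] PC=1: INC 1 -> ACC=16
Event 28 (EXEC): [IRQ0] PC=2: INC 3 -> ACC=19
Event 29 (EXEC): [IRQ0] PC=3: IRET -> resume MAIN at PC=5 (depth now 0)
Event 30 (EXEC): [MAIN] PC=5: INC 1 -> ACC=20
Event 31 (EXEC): [MAIN] PC=6: DEC 5 -> ACC=15
Event 32 (EXEC): [MAIN] PC=7: HALT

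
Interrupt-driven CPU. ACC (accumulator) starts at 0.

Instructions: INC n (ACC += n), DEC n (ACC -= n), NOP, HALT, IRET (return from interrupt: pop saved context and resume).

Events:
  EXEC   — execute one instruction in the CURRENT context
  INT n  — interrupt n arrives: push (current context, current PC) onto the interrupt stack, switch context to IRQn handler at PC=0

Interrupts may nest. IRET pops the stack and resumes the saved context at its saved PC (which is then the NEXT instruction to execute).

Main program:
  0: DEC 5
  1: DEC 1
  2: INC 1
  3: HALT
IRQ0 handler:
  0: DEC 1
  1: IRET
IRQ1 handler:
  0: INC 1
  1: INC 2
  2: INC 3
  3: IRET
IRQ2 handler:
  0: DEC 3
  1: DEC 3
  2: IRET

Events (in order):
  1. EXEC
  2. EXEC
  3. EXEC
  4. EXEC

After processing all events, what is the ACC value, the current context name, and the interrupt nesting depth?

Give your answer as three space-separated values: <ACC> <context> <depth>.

Answer: -5 MAIN 0

Derivation:
Event 1 (EXEC): [MAIN] PC=0: DEC 5 -> ACC=-5
Event 2 (EXEC): [MAIN] PC=1: DEC 1 -> ACC=-6
Event 3 (EXEC): [MAIN] PC=2: INC 1 -> ACC=-5
Event 4 (EXEC): [MAIN] PC=3: HALT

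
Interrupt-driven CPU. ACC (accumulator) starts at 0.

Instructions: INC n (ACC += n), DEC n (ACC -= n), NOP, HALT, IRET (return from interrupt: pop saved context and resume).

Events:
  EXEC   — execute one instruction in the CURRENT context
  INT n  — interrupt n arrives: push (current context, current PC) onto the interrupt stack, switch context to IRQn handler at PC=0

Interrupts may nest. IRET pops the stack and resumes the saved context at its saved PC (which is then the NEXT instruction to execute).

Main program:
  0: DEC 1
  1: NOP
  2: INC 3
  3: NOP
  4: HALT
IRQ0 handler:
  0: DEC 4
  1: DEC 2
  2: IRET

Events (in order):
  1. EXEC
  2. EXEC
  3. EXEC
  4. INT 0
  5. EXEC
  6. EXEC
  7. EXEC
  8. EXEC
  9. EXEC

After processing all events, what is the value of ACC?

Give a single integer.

Event 1 (EXEC): [MAIN] PC=0: DEC 1 -> ACC=-1
Event 2 (EXEC): [MAIN] PC=1: NOP
Event 3 (EXEC): [MAIN] PC=2: INC 3 -> ACC=2
Event 4 (INT 0): INT 0 arrives: push (MAIN, PC=3), enter IRQ0 at PC=0 (depth now 1)
Event 5 (EXEC): [IRQ0] PC=0: DEC 4 -> ACC=-2
Event 6 (EXEC): [IRQ0] PC=1: DEC 2 -> ACC=-4
Event 7 (EXEC): [IRQ0] PC=2: IRET -> resume MAIN at PC=3 (depth now 0)
Event 8 (EXEC): [MAIN] PC=3: NOP
Event 9 (EXEC): [MAIN] PC=4: HALT

Answer: -4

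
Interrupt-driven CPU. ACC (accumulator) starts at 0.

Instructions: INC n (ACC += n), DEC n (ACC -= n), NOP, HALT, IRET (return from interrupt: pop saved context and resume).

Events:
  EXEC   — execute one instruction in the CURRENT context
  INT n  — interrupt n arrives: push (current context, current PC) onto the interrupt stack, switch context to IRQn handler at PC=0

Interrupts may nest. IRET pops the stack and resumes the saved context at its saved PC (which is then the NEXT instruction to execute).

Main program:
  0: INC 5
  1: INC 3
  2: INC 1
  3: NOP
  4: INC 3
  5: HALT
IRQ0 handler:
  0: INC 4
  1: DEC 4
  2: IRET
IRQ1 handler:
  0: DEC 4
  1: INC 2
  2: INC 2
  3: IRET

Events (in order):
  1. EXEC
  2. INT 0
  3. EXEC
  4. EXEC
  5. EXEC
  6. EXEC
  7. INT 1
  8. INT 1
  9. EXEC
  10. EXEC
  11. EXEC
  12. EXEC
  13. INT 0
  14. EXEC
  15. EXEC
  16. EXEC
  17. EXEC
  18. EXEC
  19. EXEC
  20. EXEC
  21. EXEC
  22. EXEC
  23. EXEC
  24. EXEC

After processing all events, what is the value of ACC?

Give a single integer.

Answer: 12

Derivation:
Event 1 (EXEC): [MAIN] PC=0: INC 5 -> ACC=5
Event 2 (INT 0): INT 0 arrives: push (MAIN, PC=1), enter IRQ0 at PC=0 (depth now 1)
Event 3 (EXEC): [IRQ0] PC=0: INC 4 -> ACC=9
Event 4 (EXEC): [IRQ0] PC=1: DEC 4 -> ACC=5
Event 5 (EXEC): [IRQ0] PC=2: IRET -> resume MAIN at PC=1 (depth now 0)
Event 6 (EXEC): [MAIN] PC=1: INC 3 -> ACC=8
Event 7 (INT 1): INT 1 arrives: push (MAIN, PC=2), enter IRQ1 at PC=0 (depth now 1)
Event 8 (INT 1): INT 1 arrives: push (IRQ1, PC=0), enter IRQ1 at PC=0 (depth now 2)
Event 9 (EXEC): [IRQ1] PC=0: DEC 4 -> ACC=4
Event 10 (EXEC): [IRQ1] PC=1: INC 2 -> ACC=6
Event 11 (EXEC): [IRQ1] PC=2: INC 2 -> ACC=8
Event 12 (EXEC): [IRQ1] PC=3: IRET -> resume IRQ1 at PC=0 (depth now 1)
Event 13 (INT 0): INT 0 arrives: push (IRQ1, PC=0), enter IRQ0 at PC=0 (depth now 2)
Event 14 (EXEC): [IRQ0] PC=0: INC 4 -> ACC=12
Event 15 (EXEC): [IRQ0] PC=1: DEC 4 -> ACC=8
Event 16 (EXEC): [IRQ0] PC=2: IRET -> resume IRQ1 at PC=0 (depth now 1)
Event 17 (EXEC): [IRQ1] PC=0: DEC 4 -> ACC=4
Event 18 (EXEC): [IRQ1] PC=1: INC 2 -> ACC=6
Event 19 (EXEC): [IRQ1] PC=2: INC 2 -> ACC=8
Event 20 (EXEC): [IRQ1] PC=3: IRET -> resume MAIN at PC=2 (depth now 0)
Event 21 (EXEC): [MAIN] PC=2: INC 1 -> ACC=9
Event 22 (EXEC): [MAIN] PC=3: NOP
Event 23 (EXEC): [MAIN] PC=4: INC 3 -> ACC=12
Event 24 (EXEC): [MAIN] PC=5: HALT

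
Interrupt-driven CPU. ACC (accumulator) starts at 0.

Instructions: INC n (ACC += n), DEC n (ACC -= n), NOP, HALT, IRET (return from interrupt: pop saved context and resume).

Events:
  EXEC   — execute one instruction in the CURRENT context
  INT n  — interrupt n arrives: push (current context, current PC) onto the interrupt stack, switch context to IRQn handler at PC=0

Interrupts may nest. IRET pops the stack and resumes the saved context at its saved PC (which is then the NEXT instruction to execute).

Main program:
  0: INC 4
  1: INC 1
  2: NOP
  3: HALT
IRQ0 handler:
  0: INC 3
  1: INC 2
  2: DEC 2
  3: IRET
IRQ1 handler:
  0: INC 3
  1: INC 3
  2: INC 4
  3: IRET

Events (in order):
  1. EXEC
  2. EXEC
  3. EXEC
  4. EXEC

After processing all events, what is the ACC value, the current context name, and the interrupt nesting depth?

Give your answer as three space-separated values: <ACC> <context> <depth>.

Event 1 (EXEC): [MAIN] PC=0: INC 4 -> ACC=4
Event 2 (EXEC): [MAIN] PC=1: INC 1 -> ACC=5
Event 3 (EXEC): [MAIN] PC=2: NOP
Event 4 (EXEC): [MAIN] PC=3: HALT

Answer: 5 MAIN 0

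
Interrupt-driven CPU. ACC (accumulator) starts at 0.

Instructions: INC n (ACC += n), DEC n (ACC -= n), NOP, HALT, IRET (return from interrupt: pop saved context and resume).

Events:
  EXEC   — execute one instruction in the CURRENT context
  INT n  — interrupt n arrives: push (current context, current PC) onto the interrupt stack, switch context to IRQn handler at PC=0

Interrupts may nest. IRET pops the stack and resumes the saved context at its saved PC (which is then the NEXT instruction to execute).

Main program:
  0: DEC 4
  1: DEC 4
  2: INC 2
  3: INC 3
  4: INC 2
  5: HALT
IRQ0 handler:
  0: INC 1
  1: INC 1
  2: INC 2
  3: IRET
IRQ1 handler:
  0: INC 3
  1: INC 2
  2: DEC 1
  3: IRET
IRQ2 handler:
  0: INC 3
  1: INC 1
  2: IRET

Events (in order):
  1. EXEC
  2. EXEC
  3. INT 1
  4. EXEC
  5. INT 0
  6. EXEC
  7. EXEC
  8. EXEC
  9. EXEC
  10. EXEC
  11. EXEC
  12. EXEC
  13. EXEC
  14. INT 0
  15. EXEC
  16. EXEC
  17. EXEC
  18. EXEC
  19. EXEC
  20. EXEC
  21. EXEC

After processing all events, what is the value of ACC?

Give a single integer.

Answer: 11

Derivation:
Event 1 (EXEC): [MAIN] PC=0: DEC 4 -> ACC=-4
Event 2 (EXEC): [MAIN] PC=1: DEC 4 -> ACC=-8
Event 3 (INT 1): INT 1 arrives: push (MAIN, PC=2), enter IRQ1 at PC=0 (depth now 1)
Event 4 (EXEC): [IRQ1] PC=0: INC 3 -> ACC=-5
Event 5 (INT 0): INT 0 arrives: push (IRQ1, PC=1), enter IRQ0 at PC=0 (depth now 2)
Event 6 (EXEC): [IRQ0] PC=0: INC 1 -> ACC=-4
Event 7 (EXEC): [IRQ0] PC=1: INC 1 -> ACC=-3
Event 8 (EXEC): [IRQ0] PC=2: INC 2 -> ACC=-1
Event 9 (EXEC): [IRQ0] PC=3: IRET -> resume IRQ1 at PC=1 (depth now 1)
Event 10 (EXEC): [IRQ1] PC=1: INC 2 -> ACC=1
Event 11 (EXEC): [IRQ1] PC=2: DEC 1 -> ACC=0
Event 12 (EXEC): [IRQ1] PC=3: IRET -> resume MAIN at PC=2 (depth now 0)
Event 13 (EXEC): [MAIN] PC=2: INC 2 -> ACC=2
Event 14 (INT 0): INT 0 arrives: push (MAIN, PC=3), enter IRQ0 at PC=0 (depth now 1)
Event 15 (EXEC): [IRQ0] PC=0: INC 1 -> ACC=3
Event 16 (EXEC): [IRQ0] PC=1: INC 1 -> ACC=4
Event 17 (EXEC): [IRQ0] PC=2: INC 2 -> ACC=6
Event 18 (EXEC): [IRQ0] PC=3: IRET -> resume MAIN at PC=3 (depth now 0)
Event 19 (EXEC): [MAIN] PC=3: INC 3 -> ACC=9
Event 20 (EXEC): [MAIN] PC=4: INC 2 -> ACC=11
Event 21 (EXEC): [MAIN] PC=5: HALT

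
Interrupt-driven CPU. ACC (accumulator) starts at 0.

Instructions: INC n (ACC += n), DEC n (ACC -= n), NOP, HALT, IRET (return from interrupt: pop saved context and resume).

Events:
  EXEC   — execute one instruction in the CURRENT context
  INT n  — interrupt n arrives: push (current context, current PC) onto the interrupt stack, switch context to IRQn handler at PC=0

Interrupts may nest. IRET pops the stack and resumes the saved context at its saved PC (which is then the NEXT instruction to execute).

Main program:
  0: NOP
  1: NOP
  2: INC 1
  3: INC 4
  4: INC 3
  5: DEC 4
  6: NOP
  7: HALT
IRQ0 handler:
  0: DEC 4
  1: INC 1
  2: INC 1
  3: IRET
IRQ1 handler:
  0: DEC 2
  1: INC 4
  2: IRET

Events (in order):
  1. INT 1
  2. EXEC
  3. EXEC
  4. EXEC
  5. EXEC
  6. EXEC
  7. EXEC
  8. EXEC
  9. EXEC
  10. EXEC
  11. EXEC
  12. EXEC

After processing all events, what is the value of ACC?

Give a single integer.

Answer: 6

Derivation:
Event 1 (INT 1): INT 1 arrives: push (MAIN, PC=0), enter IRQ1 at PC=0 (depth now 1)
Event 2 (EXEC): [IRQ1] PC=0: DEC 2 -> ACC=-2
Event 3 (EXEC): [IRQ1] PC=1: INC 4 -> ACC=2
Event 4 (EXEC): [IRQ1] PC=2: IRET -> resume MAIN at PC=0 (depth now 0)
Event 5 (EXEC): [MAIN] PC=0: NOP
Event 6 (EXEC): [MAIN] PC=1: NOP
Event 7 (EXEC): [MAIN] PC=2: INC 1 -> ACC=3
Event 8 (EXEC): [MAIN] PC=3: INC 4 -> ACC=7
Event 9 (EXEC): [MAIN] PC=4: INC 3 -> ACC=10
Event 10 (EXEC): [MAIN] PC=5: DEC 4 -> ACC=6
Event 11 (EXEC): [MAIN] PC=6: NOP
Event 12 (EXEC): [MAIN] PC=7: HALT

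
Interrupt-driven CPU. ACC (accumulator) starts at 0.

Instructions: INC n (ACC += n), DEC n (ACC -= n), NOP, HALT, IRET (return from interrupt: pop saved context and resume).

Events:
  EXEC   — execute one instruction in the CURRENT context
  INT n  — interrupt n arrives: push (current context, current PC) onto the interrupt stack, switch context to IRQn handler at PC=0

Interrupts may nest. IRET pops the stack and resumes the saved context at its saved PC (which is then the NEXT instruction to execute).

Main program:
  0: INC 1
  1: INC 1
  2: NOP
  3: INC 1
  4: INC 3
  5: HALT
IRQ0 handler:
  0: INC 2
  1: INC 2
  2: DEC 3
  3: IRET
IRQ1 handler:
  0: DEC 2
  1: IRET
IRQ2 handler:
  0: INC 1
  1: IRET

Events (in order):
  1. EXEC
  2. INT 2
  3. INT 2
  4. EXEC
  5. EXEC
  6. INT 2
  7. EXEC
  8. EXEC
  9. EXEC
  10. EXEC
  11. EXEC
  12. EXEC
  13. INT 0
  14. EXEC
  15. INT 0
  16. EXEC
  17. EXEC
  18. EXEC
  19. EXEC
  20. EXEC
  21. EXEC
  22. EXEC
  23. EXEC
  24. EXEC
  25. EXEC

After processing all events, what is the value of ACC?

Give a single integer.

Event 1 (EXEC): [MAIN] PC=0: INC 1 -> ACC=1
Event 2 (INT 2): INT 2 arrives: push (MAIN, PC=1), enter IRQ2 at PC=0 (depth now 1)
Event 3 (INT 2): INT 2 arrives: push (IRQ2, PC=0), enter IRQ2 at PC=0 (depth now 2)
Event 4 (EXEC): [IRQ2] PC=0: INC 1 -> ACC=2
Event 5 (EXEC): [IRQ2] PC=1: IRET -> resume IRQ2 at PC=0 (depth now 1)
Event 6 (INT 2): INT 2 arrives: push (IRQ2, PC=0), enter IRQ2 at PC=0 (depth now 2)
Event 7 (EXEC): [IRQ2] PC=0: INC 1 -> ACC=3
Event 8 (EXEC): [IRQ2] PC=1: IRET -> resume IRQ2 at PC=0 (depth now 1)
Event 9 (EXEC): [IRQ2] PC=0: INC 1 -> ACC=4
Event 10 (EXEC): [IRQ2] PC=1: IRET -> resume MAIN at PC=1 (depth now 0)
Event 11 (EXEC): [MAIN] PC=1: INC 1 -> ACC=5
Event 12 (EXEC): [MAIN] PC=2: NOP
Event 13 (INT 0): INT 0 arrives: push (MAIN, PC=3), enter IRQ0 at PC=0 (depth now 1)
Event 14 (EXEC): [IRQ0] PC=0: INC 2 -> ACC=7
Event 15 (INT 0): INT 0 arrives: push (IRQ0, PC=1), enter IRQ0 at PC=0 (depth now 2)
Event 16 (EXEC): [IRQ0] PC=0: INC 2 -> ACC=9
Event 17 (EXEC): [IRQ0] PC=1: INC 2 -> ACC=11
Event 18 (EXEC): [IRQ0] PC=2: DEC 3 -> ACC=8
Event 19 (EXEC): [IRQ0] PC=3: IRET -> resume IRQ0 at PC=1 (depth now 1)
Event 20 (EXEC): [IRQ0] PC=1: INC 2 -> ACC=10
Event 21 (EXEC): [IRQ0] PC=2: DEC 3 -> ACC=7
Event 22 (EXEC): [IRQ0] PC=3: IRET -> resume MAIN at PC=3 (depth now 0)
Event 23 (EXEC): [MAIN] PC=3: INC 1 -> ACC=8
Event 24 (EXEC): [MAIN] PC=4: INC 3 -> ACC=11
Event 25 (EXEC): [MAIN] PC=5: HALT

Answer: 11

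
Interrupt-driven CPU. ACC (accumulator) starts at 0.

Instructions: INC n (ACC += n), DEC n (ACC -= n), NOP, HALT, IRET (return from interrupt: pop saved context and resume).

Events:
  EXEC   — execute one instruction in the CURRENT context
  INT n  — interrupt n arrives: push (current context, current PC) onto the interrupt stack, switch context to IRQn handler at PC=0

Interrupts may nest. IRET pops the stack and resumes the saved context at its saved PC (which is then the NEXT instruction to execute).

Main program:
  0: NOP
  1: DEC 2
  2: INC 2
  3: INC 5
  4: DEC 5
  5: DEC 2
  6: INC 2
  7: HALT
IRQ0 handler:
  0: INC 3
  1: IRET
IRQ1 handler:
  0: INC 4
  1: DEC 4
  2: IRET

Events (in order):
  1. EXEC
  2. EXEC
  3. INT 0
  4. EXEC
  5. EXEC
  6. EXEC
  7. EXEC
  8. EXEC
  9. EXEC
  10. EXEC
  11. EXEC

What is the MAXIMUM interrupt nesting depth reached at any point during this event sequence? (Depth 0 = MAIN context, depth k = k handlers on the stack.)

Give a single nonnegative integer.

Event 1 (EXEC): [MAIN] PC=0: NOP [depth=0]
Event 2 (EXEC): [MAIN] PC=1: DEC 2 -> ACC=-2 [depth=0]
Event 3 (INT 0): INT 0 arrives: push (MAIN, PC=2), enter IRQ0 at PC=0 (depth now 1) [depth=1]
Event 4 (EXEC): [IRQ0] PC=0: INC 3 -> ACC=1 [depth=1]
Event 5 (EXEC): [IRQ0] PC=1: IRET -> resume MAIN at PC=2 (depth now 0) [depth=0]
Event 6 (EXEC): [MAIN] PC=2: INC 2 -> ACC=3 [depth=0]
Event 7 (EXEC): [MAIN] PC=3: INC 5 -> ACC=8 [depth=0]
Event 8 (EXEC): [MAIN] PC=4: DEC 5 -> ACC=3 [depth=0]
Event 9 (EXEC): [MAIN] PC=5: DEC 2 -> ACC=1 [depth=0]
Event 10 (EXEC): [MAIN] PC=6: INC 2 -> ACC=3 [depth=0]
Event 11 (EXEC): [MAIN] PC=7: HALT [depth=0]
Max depth observed: 1

Answer: 1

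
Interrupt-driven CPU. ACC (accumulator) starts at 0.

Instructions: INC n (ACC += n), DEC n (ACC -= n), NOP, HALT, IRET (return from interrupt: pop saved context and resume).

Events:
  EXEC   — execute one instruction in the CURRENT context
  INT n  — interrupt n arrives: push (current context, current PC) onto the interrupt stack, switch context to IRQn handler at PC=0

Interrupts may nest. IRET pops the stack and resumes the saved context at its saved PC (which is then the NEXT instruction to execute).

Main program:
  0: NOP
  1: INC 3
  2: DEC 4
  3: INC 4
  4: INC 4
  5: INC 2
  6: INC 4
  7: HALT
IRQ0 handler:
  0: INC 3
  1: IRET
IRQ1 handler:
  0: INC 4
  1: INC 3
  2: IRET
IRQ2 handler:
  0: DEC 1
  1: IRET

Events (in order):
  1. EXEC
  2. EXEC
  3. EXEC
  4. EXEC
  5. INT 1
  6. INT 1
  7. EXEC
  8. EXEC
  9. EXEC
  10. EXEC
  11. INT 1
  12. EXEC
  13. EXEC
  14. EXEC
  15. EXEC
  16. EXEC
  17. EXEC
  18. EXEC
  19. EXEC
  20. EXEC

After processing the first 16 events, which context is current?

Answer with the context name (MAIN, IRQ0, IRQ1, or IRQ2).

Answer: MAIN

Derivation:
Event 1 (EXEC): [MAIN] PC=0: NOP
Event 2 (EXEC): [MAIN] PC=1: INC 3 -> ACC=3
Event 3 (EXEC): [MAIN] PC=2: DEC 4 -> ACC=-1
Event 4 (EXEC): [MAIN] PC=3: INC 4 -> ACC=3
Event 5 (INT 1): INT 1 arrives: push (MAIN, PC=4), enter IRQ1 at PC=0 (depth now 1)
Event 6 (INT 1): INT 1 arrives: push (IRQ1, PC=0), enter IRQ1 at PC=0 (depth now 2)
Event 7 (EXEC): [IRQ1] PC=0: INC 4 -> ACC=7
Event 8 (EXEC): [IRQ1] PC=1: INC 3 -> ACC=10
Event 9 (EXEC): [IRQ1] PC=2: IRET -> resume IRQ1 at PC=0 (depth now 1)
Event 10 (EXEC): [IRQ1] PC=0: INC 4 -> ACC=14
Event 11 (INT 1): INT 1 arrives: push (IRQ1, PC=1), enter IRQ1 at PC=0 (depth now 2)
Event 12 (EXEC): [IRQ1] PC=0: INC 4 -> ACC=18
Event 13 (EXEC): [IRQ1] PC=1: INC 3 -> ACC=21
Event 14 (EXEC): [IRQ1] PC=2: IRET -> resume IRQ1 at PC=1 (depth now 1)
Event 15 (EXEC): [IRQ1] PC=1: INC 3 -> ACC=24
Event 16 (EXEC): [IRQ1] PC=2: IRET -> resume MAIN at PC=4 (depth now 0)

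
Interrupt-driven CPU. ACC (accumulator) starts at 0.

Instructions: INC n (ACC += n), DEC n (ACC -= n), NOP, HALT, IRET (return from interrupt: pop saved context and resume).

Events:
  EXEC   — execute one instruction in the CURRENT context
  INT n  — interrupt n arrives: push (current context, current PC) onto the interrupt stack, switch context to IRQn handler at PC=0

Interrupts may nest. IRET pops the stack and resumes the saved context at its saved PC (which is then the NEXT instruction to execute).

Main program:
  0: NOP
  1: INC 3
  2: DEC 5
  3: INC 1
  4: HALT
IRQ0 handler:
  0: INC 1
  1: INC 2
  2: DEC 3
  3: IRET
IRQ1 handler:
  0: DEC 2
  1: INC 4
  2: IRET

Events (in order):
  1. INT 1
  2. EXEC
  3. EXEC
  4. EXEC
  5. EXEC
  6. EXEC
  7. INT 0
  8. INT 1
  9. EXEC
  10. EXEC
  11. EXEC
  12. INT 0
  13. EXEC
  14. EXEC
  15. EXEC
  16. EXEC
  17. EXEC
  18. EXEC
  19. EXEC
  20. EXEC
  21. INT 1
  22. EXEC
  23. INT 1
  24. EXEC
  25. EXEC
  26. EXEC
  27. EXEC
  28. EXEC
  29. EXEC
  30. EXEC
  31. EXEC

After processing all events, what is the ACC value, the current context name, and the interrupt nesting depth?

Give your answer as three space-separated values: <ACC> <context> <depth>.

Answer: 7 MAIN 0

Derivation:
Event 1 (INT 1): INT 1 arrives: push (MAIN, PC=0), enter IRQ1 at PC=0 (depth now 1)
Event 2 (EXEC): [IRQ1] PC=0: DEC 2 -> ACC=-2
Event 3 (EXEC): [IRQ1] PC=1: INC 4 -> ACC=2
Event 4 (EXEC): [IRQ1] PC=2: IRET -> resume MAIN at PC=0 (depth now 0)
Event 5 (EXEC): [MAIN] PC=0: NOP
Event 6 (EXEC): [MAIN] PC=1: INC 3 -> ACC=5
Event 7 (INT 0): INT 0 arrives: push (MAIN, PC=2), enter IRQ0 at PC=0 (depth now 1)
Event 8 (INT 1): INT 1 arrives: push (IRQ0, PC=0), enter IRQ1 at PC=0 (depth now 2)
Event 9 (EXEC): [IRQ1] PC=0: DEC 2 -> ACC=3
Event 10 (EXEC): [IRQ1] PC=1: INC 4 -> ACC=7
Event 11 (EXEC): [IRQ1] PC=2: IRET -> resume IRQ0 at PC=0 (depth now 1)
Event 12 (INT 0): INT 0 arrives: push (IRQ0, PC=0), enter IRQ0 at PC=0 (depth now 2)
Event 13 (EXEC): [IRQ0] PC=0: INC 1 -> ACC=8
Event 14 (EXEC): [IRQ0] PC=1: INC 2 -> ACC=10
Event 15 (EXEC): [IRQ0] PC=2: DEC 3 -> ACC=7
Event 16 (EXEC): [IRQ0] PC=3: IRET -> resume IRQ0 at PC=0 (depth now 1)
Event 17 (EXEC): [IRQ0] PC=0: INC 1 -> ACC=8
Event 18 (EXEC): [IRQ0] PC=1: INC 2 -> ACC=10
Event 19 (EXEC): [IRQ0] PC=2: DEC 3 -> ACC=7
Event 20 (EXEC): [IRQ0] PC=3: IRET -> resume MAIN at PC=2 (depth now 0)
Event 21 (INT 1): INT 1 arrives: push (MAIN, PC=2), enter IRQ1 at PC=0 (depth now 1)
Event 22 (EXEC): [IRQ1] PC=0: DEC 2 -> ACC=5
Event 23 (INT 1): INT 1 arrives: push (IRQ1, PC=1), enter IRQ1 at PC=0 (depth now 2)
Event 24 (EXEC): [IRQ1] PC=0: DEC 2 -> ACC=3
Event 25 (EXEC): [IRQ1] PC=1: INC 4 -> ACC=7
Event 26 (EXEC): [IRQ1] PC=2: IRET -> resume IRQ1 at PC=1 (depth now 1)
Event 27 (EXEC): [IRQ1] PC=1: INC 4 -> ACC=11
Event 28 (EXEC): [IRQ1] PC=2: IRET -> resume MAIN at PC=2 (depth now 0)
Event 29 (EXEC): [MAIN] PC=2: DEC 5 -> ACC=6
Event 30 (EXEC): [MAIN] PC=3: INC 1 -> ACC=7
Event 31 (EXEC): [MAIN] PC=4: HALT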